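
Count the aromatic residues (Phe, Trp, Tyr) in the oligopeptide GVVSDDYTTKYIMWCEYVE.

Matching residues: Y7, Y11, W14, Y17.

4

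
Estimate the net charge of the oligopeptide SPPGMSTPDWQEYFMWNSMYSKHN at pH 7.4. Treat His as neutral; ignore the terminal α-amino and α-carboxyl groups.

Near pH 7.4, K and R contribute +1 each, D and E contribute −1 each, and every other side chain (His included, as stated) is uncharged.
Positive (K, R): K22 → +1.
Negative (D, E): D9, E12 → −2.
Net charge = (+1) + (−2) = −1.

-1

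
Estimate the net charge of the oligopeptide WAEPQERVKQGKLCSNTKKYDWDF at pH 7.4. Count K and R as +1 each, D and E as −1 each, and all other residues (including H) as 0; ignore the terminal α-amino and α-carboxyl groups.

+1

Positive (K, R): R7, K9, K12, K18, K19 → +5.
Negative (D, E): E3, E6, D21, D23 → −4.
Net charge = (+5) + (−4) = +1.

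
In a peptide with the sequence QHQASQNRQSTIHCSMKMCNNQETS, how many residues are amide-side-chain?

8

Asparagine (N) and glutamine (Q) have uncharged amide side chains.
Matching residues: Q1, Q3, Q6, N7, Q9, N20, N21, Q22.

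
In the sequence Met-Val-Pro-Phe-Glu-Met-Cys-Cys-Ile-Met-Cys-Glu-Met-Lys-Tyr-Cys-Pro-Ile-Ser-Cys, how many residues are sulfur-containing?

Cysteine (C, thiol) and methionine (M, thioether) are the two sulfur-containing amino acids.
Matching residues: Met1, Met6, Cys7, Cys8, Met10, Cys11, Met13, Cys16, Cys20.

9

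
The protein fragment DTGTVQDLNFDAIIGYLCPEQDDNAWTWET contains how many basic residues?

0

K, R, and H are the three residues with basic side chains (ε-amine, guanidinium, and imidazole respectively).
None of the 30 residues belong to this group.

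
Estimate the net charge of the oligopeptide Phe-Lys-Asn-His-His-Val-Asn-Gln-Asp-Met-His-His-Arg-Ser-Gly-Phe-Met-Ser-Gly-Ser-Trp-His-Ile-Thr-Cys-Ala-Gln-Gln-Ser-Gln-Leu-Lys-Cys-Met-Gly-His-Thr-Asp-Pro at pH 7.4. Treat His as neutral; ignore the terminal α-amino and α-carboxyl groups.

The side chains ionized at physiological pH are Lys/Arg (+1) and Asp/Glu (−1); with His treated as neutral, nothing else contributes.
Positive (K, R): Lys2, Arg13, Lys32 → +3.
Negative (D, E): Asp9, Asp38 → −2.
Net charge = (+3) + (−2) = +1.

+1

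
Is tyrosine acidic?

No

Only D (aspartate) and E (glutamate) carry a side-chain carboxylic acid.
Tyrosine is not in this group.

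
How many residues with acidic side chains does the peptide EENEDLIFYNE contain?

5

The acidic residues are Asp (D) and Glu (E), whose side chains end in a carboxylate group.
Matching residues: E1, E2, E4, D5, E11.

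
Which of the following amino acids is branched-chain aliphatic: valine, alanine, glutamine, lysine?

V, L, and I make up the branched-chain aliphatic group.
Of the listed options, only valine belongs to this group.

valine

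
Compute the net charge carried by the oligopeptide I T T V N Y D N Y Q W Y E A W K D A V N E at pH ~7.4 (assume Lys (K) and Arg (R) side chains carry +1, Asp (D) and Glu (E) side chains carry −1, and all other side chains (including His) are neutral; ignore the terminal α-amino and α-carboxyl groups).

Positive (K, R): K16 → +1.
Negative (D, E): D7, E13, D17, E21 → −4.
Net charge = (+1) + (−4) = −3.

-3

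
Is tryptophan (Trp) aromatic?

Phenylalanine (F), tryptophan (W), and tyrosine (Y) have aromatic ring side chains.
Tryptophan is in this group.

Yes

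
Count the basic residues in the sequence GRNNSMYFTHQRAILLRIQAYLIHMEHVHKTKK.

10

Lysine (K), arginine (R), and histidine (H) have basic, nitrogen-containing side chains.
Matching residues: R2, H10, R12, R17, H24, H27, H29, K30, K32, K33.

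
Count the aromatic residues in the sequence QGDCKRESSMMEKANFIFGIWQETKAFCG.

F, W, and Y each carry an aromatic ring on the side chain.
Matching residues: F16, F18, W21, F27.

4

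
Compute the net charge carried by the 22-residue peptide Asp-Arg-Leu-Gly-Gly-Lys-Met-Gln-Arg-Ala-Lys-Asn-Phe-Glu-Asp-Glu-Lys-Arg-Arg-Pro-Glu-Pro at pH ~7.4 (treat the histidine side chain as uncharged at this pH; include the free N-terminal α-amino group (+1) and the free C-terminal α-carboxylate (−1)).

At pH ~7.4 the Lys and Arg side chains are protonated (+1), the Asp and Glu side chains are deprotonated (−1), and with His taken as neutral all other side chains carry no charge.
Positive (K, R): Arg2, Lys6, Arg9, Lys11, Lys17, Arg18, Arg19 → +7.
Negative (D, E): Asp1, Glu14, Asp15, Glu16, Glu21 → −5.
The N-terminus (+1) and C-terminus (−1) cancel.
Net charge = (+7) + (−5) = +2.

+2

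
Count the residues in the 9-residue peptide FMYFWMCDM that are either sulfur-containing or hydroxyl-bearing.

5

Sulfur-containing: C, M. Hydroxyl-bearing: S, T, Y.
Sulfur-containing residues here: M2, M6, C7, M9 (4).
Hydroxyl-bearing residues here: Y3 (1).
The two groups share no amino acid, so total = 4 + 1 = 5.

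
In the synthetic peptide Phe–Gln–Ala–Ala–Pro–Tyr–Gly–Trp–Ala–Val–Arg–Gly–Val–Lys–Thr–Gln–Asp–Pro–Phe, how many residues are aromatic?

F, W, and Y each carry an aromatic ring on the side chain.
Matching residues: Phe1, Tyr6, Trp8, Phe19.

4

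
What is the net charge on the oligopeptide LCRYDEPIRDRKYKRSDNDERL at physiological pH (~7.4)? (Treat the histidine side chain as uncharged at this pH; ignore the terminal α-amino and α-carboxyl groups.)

At pH ~7.4 the Lys and Arg side chains are protonated (+1), the Asp and Glu side chains are deprotonated (−1), and with His taken as neutral all other side chains carry no charge.
Positive (K, R): R3, R9, R11, K12, K14, R15, R21 → +7.
Negative (D, E): D5, E6, D10, D17, D19, E20 → −6.
Net charge = (+7) + (−6) = +1.

+1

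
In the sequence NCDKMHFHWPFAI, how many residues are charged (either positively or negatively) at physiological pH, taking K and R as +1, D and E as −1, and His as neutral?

Charged side chains at pH ~7.4: K, R (positive); D, E (negative).
Matching residues: D3, K4.

2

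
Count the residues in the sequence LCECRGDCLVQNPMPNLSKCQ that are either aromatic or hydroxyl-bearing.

1

Aromatic: F, W, Y. Hydroxyl-bearing: S, T, Y.
Aromatic residues here: none (0).
Hydroxyl-bearing residues here: S18 (1).
(Y belongs to both groups, but none appear in this sequence.) Total = 0 + 1 = 1.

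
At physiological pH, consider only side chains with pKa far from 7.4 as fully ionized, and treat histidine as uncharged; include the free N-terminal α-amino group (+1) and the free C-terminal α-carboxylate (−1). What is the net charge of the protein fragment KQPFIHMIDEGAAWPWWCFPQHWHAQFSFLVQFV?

-1

At pH ~7.4 the Lys and Arg side chains are protonated (+1), the Asp and Glu side chains are deprotonated (−1), and with His taken as neutral all other side chains carry no charge.
Positive (K, R): K1 → +1.
Negative (D, E): D9, E10 → −2.
The N-terminus (+1) and C-terminus (−1) cancel.
Net charge = (+1) + (−2) = −1.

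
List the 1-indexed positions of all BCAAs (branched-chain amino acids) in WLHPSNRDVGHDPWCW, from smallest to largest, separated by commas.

2, 9

V, L, and I make up the branched-chain aliphatic group.
Matching residues: L2, V9.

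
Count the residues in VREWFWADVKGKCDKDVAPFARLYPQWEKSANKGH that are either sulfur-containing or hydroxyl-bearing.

3

Sulfur-containing: C, M. Hydroxyl-bearing: S, T, Y.
Sulfur-containing residues here: C13 (1).
Hydroxyl-bearing residues here: Y24, S30 (2).
The two groups share no amino acid, so total = 1 + 2 = 3.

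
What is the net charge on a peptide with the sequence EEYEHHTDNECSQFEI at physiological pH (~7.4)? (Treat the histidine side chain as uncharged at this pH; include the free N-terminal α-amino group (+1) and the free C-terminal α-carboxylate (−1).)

Near pH 7.4, K and R contribute +1 each, D and E contribute −1 each, and every other side chain (His included, as stated) is uncharged.
Positive (K, R): none → +0.
Negative (D, E): E1, E2, E4, D8, E10, E15 → −6.
The N-terminus (+1) and C-terminus (−1) cancel.
Net charge = (+0) + (−6) = −6.

-6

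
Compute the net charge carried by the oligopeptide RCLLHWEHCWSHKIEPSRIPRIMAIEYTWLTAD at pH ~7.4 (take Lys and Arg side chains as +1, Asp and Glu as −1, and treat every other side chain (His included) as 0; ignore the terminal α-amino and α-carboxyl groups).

Positive (K, R): R1, K13, R18, R21 → +4.
Negative (D, E): E7, E15, E26, D33 → −4.
Net charge = (+4) + (−4) = 0.

0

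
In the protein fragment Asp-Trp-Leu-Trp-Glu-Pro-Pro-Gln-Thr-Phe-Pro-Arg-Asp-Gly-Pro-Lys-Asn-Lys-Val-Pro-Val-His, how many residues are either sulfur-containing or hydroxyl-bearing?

1

Sulfur-containing: C, M. Hydroxyl-bearing: S, T, Y.
Sulfur-containing residues here: none (0).
Hydroxyl-bearing residues here: Thr9 (1).
The two groups share no amino acid, so total = 0 + 1 = 1.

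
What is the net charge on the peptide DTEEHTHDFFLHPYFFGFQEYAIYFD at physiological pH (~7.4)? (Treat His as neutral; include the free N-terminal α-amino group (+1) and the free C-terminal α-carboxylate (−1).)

The side chains ionized at physiological pH are Lys/Arg (+1) and Asp/Glu (−1); with His treated as neutral, nothing else contributes.
Positive (K, R): none → +0.
Negative (D, E): D1, E3, E4, D8, E20, D26 → −6.
The N-terminus (+1) and C-terminus (−1) cancel.
Net charge = (+0) + (−6) = −6.

-6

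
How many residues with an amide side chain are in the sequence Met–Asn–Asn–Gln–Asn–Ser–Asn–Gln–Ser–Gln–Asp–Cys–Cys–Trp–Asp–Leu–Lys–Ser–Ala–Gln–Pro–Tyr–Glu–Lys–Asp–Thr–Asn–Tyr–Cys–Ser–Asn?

Asparagine (N) and glutamine (Q) have uncharged amide side chains.
Matching residues: Asn2, Asn3, Gln4, Asn5, Asn7, Gln8, Gln10, Gln20, Asn27, Asn31.

10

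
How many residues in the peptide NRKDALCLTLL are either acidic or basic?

3

Acidic: D, E. Basic: H, K, R.
Acidic residues here: D4 (1).
Basic residues here: R2, K3 (2).
The two groups share no amino acid, so total = 1 + 2 = 3.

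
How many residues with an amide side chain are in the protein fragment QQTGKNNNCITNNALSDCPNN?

9

The amide-side-chain residues are Asn (N) and Gln (Q).
Matching residues: Q1, Q2, N6, N7, N8, N12, N13, N20, N21.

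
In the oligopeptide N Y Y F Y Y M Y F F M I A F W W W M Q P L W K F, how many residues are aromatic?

14

F, W, and Y each carry an aromatic ring on the side chain.
Matching residues: Y2, Y3, F4, Y5, Y6, Y8, F9, F10, F14, W15, W16, W17, W22, F24.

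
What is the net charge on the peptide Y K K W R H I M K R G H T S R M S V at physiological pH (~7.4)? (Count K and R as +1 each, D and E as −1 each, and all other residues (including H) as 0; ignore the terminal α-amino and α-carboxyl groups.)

+6

Positive (K, R): K2, K3, R5, K9, R10, R15 → +6.
Negative (D, E): none → −0.
Net charge = (+6) + (−0) = +6.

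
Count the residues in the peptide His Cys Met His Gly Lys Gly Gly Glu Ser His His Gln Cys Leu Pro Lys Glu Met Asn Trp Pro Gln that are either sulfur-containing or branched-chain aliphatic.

5

Sulfur-containing: C, M. Branched-chain aliphatic: I, L, V.
Sulfur-containing residues here: Cys2, Met3, Cys14, Met19 (4).
Branched-chain aliphatic residues here: Leu15 (1).
The two groups share no amino acid, so total = 4 + 1 = 5.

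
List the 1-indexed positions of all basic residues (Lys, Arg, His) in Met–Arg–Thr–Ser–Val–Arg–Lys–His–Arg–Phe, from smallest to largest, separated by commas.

2, 6, 7, 8, 9

Matching residues: Arg2, Arg6, Lys7, His8, Arg9.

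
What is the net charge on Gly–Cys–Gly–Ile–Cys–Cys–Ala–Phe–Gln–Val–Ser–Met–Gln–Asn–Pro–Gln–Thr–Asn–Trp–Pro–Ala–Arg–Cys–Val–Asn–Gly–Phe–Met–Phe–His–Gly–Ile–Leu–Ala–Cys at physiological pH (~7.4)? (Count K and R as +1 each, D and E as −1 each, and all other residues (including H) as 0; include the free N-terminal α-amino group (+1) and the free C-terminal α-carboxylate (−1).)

Positive (K, R): Arg22 → +1.
Negative (D, E): none → −0.
The N-terminus (+1) and C-terminus (−1) cancel.
Net charge = (+1) + (−0) = +1.

+1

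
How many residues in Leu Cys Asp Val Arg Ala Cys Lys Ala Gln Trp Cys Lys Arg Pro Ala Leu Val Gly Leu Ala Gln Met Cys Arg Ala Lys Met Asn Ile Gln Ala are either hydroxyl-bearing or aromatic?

1

Hydroxyl-bearing: S, T, Y. Aromatic: F, W, Y.
Hydroxyl-bearing residues here: none (0).
Aromatic residues here: Trp11 (1).
(Y belongs to both groups, but none appear in this sequence.) Total = 0 + 1 = 1.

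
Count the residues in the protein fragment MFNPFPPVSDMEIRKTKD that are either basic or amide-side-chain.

Basic: H, K, R. Amide-side-chain: N, Q.
Basic residues here: R14, K15, K17 (3).
Amide-side-chain residues here: N3 (1).
The two groups share no amino acid, so total = 3 + 1 = 4.

4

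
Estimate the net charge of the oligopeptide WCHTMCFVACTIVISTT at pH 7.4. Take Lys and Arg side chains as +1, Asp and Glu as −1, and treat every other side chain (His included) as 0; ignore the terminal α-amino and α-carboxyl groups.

Positive (K, R): none → +0.
Negative (D, E): none → −0.
Net charge = (+0) + (−0) = 0.

0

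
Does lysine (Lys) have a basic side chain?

K, R, and H are the three residues with basic side chains (ε-amine, guanidinium, and imidazole respectively).
Lysine is in this group.

Yes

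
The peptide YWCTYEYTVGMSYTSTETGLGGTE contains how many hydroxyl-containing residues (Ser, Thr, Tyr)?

12

Matching residues: Y1, T4, Y5, Y7, T8, S12, Y13, T14, S15, T16, T18, T23.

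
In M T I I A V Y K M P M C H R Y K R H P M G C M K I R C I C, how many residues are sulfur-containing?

Only Cys (C) and Met (M) have a sulfur atom in the side chain.
Matching residues: M1, M9, M11, C12, M20, C22, M23, C27, C29.

9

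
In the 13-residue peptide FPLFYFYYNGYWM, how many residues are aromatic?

8

The aromatic amino acids are Phe (F, benzyl), Trp (W, indole), and Tyr (Y, phenol).
Matching residues: F1, F4, Y5, F6, Y7, Y8, Y11, W12.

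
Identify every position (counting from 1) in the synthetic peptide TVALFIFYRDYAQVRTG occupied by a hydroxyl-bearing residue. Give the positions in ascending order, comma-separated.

S, T, and Y are the three residues with a side-chain hydroxyl.
Matching residues: T1, Y8, Y11, T16.

1, 8, 11, 16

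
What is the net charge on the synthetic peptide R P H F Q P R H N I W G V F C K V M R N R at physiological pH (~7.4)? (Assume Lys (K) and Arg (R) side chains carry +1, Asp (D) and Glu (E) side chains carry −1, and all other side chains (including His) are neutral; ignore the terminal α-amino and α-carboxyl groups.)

+5

Positive (K, R): R1, R7, K16, R19, R21 → +5.
Negative (D, E): none → −0.
Net charge = (+5) + (−0) = +5.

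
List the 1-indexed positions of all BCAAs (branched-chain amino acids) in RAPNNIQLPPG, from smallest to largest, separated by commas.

6, 8

V, L, and I make up the branched-chain aliphatic group.
Matching residues: I6, L8.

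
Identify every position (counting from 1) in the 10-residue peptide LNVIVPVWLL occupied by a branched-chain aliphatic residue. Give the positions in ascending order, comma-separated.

Valine (V), leucine (L), and isoleucine (I) are the branched-chain amino acids.
Matching residues: L1, V3, I4, V5, V7, L9, L10.

1, 3, 4, 5, 7, 9, 10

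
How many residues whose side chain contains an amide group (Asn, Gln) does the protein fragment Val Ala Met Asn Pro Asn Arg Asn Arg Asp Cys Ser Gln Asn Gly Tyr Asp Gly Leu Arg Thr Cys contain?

Matching residues: Asn4, Asn6, Asn8, Gln13, Asn14.

5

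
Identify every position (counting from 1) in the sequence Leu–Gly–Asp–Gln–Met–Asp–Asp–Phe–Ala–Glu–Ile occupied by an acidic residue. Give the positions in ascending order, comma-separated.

3, 6, 7, 10

Aspartate (D) and glutamate (E) have carboxylic-acid side chains and are the acidic amino acids.
Matching residues: Asp3, Asp6, Asp7, Glu10.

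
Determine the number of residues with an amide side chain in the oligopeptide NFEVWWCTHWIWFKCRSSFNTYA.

The amide-side-chain residues are Asn (N) and Gln (Q).
Matching residues: N1, N20.

2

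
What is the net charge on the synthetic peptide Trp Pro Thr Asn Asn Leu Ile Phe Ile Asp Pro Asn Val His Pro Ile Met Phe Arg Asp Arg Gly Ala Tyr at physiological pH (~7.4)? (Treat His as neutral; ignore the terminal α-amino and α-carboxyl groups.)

0

Near pH 7.4, K and R contribute +1 each, D and E contribute −1 each, and every other side chain (His included, as stated) is uncharged.
Positive (K, R): Arg19, Arg21 → +2.
Negative (D, E): Asp10, Asp20 → −2.
Net charge = (+2) + (−2) = 0.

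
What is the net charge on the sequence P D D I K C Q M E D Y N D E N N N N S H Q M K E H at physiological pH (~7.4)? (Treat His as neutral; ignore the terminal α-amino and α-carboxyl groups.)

-5

At pH ~7.4 the Lys and Arg side chains are protonated (+1), the Asp and Glu side chains are deprotonated (−1), and with His taken as neutral all other side chains carry no charge.
Positive (K, R): K5, K23 → +2.
Negative (D, E): D2, D3, E9, D10, D13, E14, E24 → −7.
Net charge = (+2) + (−7) = −5.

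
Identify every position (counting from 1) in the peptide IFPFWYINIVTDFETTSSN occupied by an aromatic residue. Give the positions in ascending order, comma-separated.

2, 4, 5, 6, 13

F, W, and Y each carry an aromatic ring on the side chain.
Matching residues: F2, F4, W5, Y6, F13.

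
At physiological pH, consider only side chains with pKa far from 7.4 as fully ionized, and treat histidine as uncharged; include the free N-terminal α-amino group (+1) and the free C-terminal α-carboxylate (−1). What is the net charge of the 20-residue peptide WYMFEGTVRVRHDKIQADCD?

-1

At pH ~7.4 the Lys and Arg side chains are protonated (+1), the Asp and Glu side chains are deprotonated (−1), and with His taken as neutral all other side chains carry no charge.
Positive (K, R): R9, R11, K14 → +3.
Negative (D, E): E5, D13, D18, D20 → −4.
The N-terminus (+1) and C-terminus (−1) cancel.
Net charge = (+3) + (−4) = −1.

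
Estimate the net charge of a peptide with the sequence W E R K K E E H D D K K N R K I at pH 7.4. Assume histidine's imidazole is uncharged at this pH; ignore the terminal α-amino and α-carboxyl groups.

+2

At pH ~7.4 the Lys and Arg side chains are protonated (+1), the Asp and Glu side chains are deprotonated (−1), and with His taken as neutral all other side chains carry no charge.
Positive (K, R): R3, K4, K5, K11, K12, R14, K15 → +7.
Negative (D, E): E2, E6, E7, D9, D10 → −5.
Net charge = (+7) + (−5) = +2.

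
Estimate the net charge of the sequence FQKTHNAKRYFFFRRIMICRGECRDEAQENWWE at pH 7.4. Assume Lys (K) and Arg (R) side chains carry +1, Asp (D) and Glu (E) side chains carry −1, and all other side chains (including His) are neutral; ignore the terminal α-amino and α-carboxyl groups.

Positive (K, R): K3, K8, R9, R14, R15, R20, R24 → +7.
Negative (D, E): E22, D25, E26, E29, E33 → −5.
Net charge = (+7) + (−5) = +2.

+2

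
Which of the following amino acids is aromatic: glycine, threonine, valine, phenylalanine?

The aromatic amino acids are Phe (F, benzyl), Trp (W, indole), and Tyr (Y, phenol).
Of the listed options, only phenylalanine belongs to this group.

phenylalanine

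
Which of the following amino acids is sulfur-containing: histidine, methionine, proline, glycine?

Only Cys (C) and Met (M) have a sulfur atom in the side chain.
Of the listed options, only methionine belongs to this group.

methionine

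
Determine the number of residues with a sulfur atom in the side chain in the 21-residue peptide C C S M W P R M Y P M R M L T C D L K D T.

Cysteine (C, thiol) and methionine (M, thioether) are the two sulfur-containing amino acids.
Matching residues: C1, C2, M4, M8, M11, M13, C16.

7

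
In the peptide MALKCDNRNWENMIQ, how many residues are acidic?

The acidic residues are Asp (D) and Glu (E), whose side chains end in a carboxylate group.
Matching residues: D6, E11.

2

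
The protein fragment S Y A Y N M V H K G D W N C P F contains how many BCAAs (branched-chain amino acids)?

1

Valine (V), leucine (L), and isoleucine (I) are the branched-chain amino acids.
Matching residues: V7.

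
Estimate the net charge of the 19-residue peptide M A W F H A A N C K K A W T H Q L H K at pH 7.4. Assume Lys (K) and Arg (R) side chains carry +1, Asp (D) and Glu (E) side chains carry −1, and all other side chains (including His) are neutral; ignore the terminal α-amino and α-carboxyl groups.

+3

Positive (K, R): K10, K11, K19 → +3.
Negative (D, E): none → −0.
Net charge = (+3) + (−0) = +3.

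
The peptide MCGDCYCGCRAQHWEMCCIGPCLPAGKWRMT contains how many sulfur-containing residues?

Cysteine (C, thiol) and methionine (M, thioether) are the two sulfur-containing amino acids.
Matching residues: M1, C2, C5, C7, C9, M16, C17, C18, C22, M30.

10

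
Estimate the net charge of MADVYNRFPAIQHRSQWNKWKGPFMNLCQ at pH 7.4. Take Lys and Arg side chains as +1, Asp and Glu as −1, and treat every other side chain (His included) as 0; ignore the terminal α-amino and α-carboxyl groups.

Positive (K, R): R7, R14, K19, K21 → +4.
Negative (D, E): D3 → −1.
Net charge = (+4) + (−1) = +3.

+3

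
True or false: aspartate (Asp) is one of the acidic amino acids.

True

Only D (aspartate) and E (glutamate) carry a side-chain carboxylic acid.
Aspartate is in this group.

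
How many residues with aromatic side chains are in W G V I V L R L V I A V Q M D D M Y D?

2

The aromatic amino acids are Phe (F, benzyl), Trp (W, indole), and Tyr (Y, phenol).
Matching residues: W1, Y18.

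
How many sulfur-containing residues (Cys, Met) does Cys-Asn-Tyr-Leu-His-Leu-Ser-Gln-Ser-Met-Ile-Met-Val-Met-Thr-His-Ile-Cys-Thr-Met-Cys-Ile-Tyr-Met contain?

Matching residues: Cys1, Met10, Met12, Met14, Cys18, Met20, Cys21, Met24.

8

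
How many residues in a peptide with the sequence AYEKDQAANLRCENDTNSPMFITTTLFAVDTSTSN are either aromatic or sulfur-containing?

5

Aromatic: F, W, Y. Sulfur-containing: C, M.
Aromatic residues here: Y2, F21, F27 (3).
Sulfur-containing residues here: C12, M20 (2).
The two groups share no amino acid, so total = 3 + 2 = 5.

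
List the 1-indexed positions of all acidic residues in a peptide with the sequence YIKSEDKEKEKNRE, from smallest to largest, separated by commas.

5, 6, 8, 10, 14

Only D (aspartate) and E (glutamate) carry a side-chain carboxylic acid.
Matching residues: E5, D6, E8, E10, E14.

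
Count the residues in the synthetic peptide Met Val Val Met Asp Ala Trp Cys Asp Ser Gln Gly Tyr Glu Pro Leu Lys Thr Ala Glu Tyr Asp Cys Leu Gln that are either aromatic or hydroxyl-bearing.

Aromatic: F, W, Y. Hydroxyl-bearing: S, T, Y.
Aromatic residues here: Trp7, Tyr13, Tyr21 (3).
Hydroxyl-bearing residues here: Ser10, Tyr13, Thr18, Tyr21 (4).
Y is in both groups, so the 2 Y residues must not be double-counted.
Total = 3 + 4 − 2 = 5.

5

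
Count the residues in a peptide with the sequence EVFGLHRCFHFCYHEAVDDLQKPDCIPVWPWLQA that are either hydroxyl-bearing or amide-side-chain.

Hydroxyl-bearing: S, T, Y. Amide-side-chain: N, Q.
Hydroxyl-bearing residues here: Y13 (1).
Amide-side-chain residues here: Q21, Q33 (2).
The two groups share no amino acid, so total = 1 + 2 = 3.

3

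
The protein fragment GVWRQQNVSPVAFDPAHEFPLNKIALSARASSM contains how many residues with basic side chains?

Lysine (K), arginine (R), and histidine (H) have basic, nitrogen-containing side chains.
Matching residues: R4, H17, K23, R29.

4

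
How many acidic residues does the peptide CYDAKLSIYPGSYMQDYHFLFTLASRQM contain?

Aspartate (D) and glutamate (E) have carboxylic-acid side chains and are the acidic amino acids.
Matching residues: D3, D16.

2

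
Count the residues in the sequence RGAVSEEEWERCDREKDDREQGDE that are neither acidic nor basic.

Acidic: D, E. Basic: K, R, H. All other residues are neither.
Matching residues: G2, A3, V4, S5, W9, C12, Q21, G22.

8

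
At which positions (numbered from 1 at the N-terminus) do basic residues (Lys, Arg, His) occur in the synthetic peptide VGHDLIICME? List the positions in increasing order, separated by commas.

3

Matching residues: H3.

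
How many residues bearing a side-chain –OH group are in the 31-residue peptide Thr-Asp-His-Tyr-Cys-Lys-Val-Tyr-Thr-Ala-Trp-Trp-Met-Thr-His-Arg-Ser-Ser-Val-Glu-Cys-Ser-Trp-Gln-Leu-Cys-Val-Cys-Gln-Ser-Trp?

9

S, T, and Y are the three residues with a side-chain hydroxyl.
Matching residues: Thr1, Tyr4, Tyr8, Thr9, Thr14, Ser17, Ser18, Ser22, Ser30.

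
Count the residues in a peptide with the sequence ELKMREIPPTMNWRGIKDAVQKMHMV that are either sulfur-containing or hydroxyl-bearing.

Sulfur-containing: C, M. Hydroxyl-bearing: S, T, Y.
Sulfur-containing residues here: M4, M11, M23, M25 (4).
Hydroxyl-bearing residues here: T10 (1).
The two groups share no amino acid, so total = 4 + 1 = 5.

5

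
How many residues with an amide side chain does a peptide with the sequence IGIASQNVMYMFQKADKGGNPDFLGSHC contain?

4

The amide-side-chain residues are Asn (N) and Gln (Q).
Matching residues: Q6, N7, Q13, N20.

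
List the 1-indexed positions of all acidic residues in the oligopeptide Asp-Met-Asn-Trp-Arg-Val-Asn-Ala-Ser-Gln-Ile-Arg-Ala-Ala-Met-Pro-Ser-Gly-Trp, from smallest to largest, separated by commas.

The acidic residues are Asp (D) and Glu (E), whose side chains end in a carboxylate group.
Matching residues: Asp1.

1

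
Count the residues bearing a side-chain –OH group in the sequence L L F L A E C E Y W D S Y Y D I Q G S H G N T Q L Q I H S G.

The –OH-bearing residues are Ser, Thr (aliphatic alcohols), and Tyr (phenol).
Matching residues: Y9, S12, Y13, Y14, S19, T23, S29.

7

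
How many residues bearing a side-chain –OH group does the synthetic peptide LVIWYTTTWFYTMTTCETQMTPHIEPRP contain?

10

The –OH-bearing residues are Ser, Thr (aliphatic alcohols), and Tyr (phenol).
Matching residues: Y5, T6, T7, T8, Y11, T12, T14, T15, T18, T21.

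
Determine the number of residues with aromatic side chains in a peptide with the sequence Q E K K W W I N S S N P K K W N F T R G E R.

4

F, W, and Y each carry an aromatic ring on the side chain.
Matching residues: W5, W6, W15, F17.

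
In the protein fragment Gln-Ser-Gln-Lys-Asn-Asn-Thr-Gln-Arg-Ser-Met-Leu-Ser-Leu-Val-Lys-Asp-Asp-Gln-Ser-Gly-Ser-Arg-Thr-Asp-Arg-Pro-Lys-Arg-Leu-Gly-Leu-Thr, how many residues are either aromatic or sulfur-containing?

Aromatic: F, W, Y. Sulfur-containing: C, M.
Aromatic residues here: none (0).
Sulfur-containing residues here: Met11 (1).
The two groups share no amino acid, so total = 0 + 1 = 1.

1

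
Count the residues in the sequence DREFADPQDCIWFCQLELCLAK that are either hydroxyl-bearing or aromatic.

Hydroxyl-bearing: S, T, Y. Aromatic: F, W, Y.
Hydroxyl-bearing residues here: none (0).
Aromatic residues here: F4, W12, F13 (3).
(Y belongs to both groups, but none appear in this sequence.) Total = 0 + 3 = 3.

3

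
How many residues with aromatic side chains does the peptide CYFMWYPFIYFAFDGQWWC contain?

The aromatic amino acids are Phe (F, benzyl), Trp (W, indole), and Tyr (Y, phenol).
Matching residues: Y2, F3, W5, Y6, F8, Y10, F11, F13, W17, W18.

10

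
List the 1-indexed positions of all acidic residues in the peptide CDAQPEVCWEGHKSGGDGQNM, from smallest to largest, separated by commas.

2, 6, 10, 17

The acidic residues are Asp (D) and Glu (E), whose side chains end in a carboxylate group.
Matching residues: D2, E6, E10, D17.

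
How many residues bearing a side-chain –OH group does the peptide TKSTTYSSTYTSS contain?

S, T, and Y are the three residues with a side-chain hydroxyl.
Matching residues: T1, S3, T4, T5, Y6, S7, S8, T9, Y10, T11, S12, S13.

12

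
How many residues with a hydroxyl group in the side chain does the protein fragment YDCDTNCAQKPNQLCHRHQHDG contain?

2

Serine (S), threonine (T), and tyrosine (Y) each carry a hydroxyl group on the side chain.
Matching residues: Y1, T5.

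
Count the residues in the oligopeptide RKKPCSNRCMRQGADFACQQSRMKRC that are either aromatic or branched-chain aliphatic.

Aromatic: F, W, Y. Branched-chain aliphatic: I, L, V.
Aromatic residues here: F16 (1).
Branched-chain aliphatic residues here: none (0).
The two groups share no amino acid, so total = 1 + 0 = 1.

1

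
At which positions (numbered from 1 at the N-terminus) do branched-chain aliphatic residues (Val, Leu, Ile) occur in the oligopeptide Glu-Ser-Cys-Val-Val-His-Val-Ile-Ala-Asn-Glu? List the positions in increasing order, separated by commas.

4, 5, 7, 8

Matching residues: Val4, Val5, Val7, Ile8.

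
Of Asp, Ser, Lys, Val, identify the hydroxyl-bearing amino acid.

Serine (S), threonine (T), and tyrosine (Y) each carry a hydroxyl group on the side chain.
Of the listed options, only Ser belongs to this group.

Ser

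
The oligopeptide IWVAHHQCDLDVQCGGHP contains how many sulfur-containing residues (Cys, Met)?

2

Matching residues: C8, C14.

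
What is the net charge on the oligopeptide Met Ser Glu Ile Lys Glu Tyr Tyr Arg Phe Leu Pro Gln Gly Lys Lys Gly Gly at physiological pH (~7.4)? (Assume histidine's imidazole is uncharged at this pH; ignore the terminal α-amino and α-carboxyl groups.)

At pH ~7.4 the Lys and Arg side chains are protonated (+1), the Asp and Glu side chains are deprotonated (−1), and with His taken as neutral all other side chains carry no charge.
Positive (K, R): Lys5, Arg9, Lys15, Lys16 → +4.
Negative (D, E): Glu3, Glu6 → −2.
Net charge = (+4) + (−2) = +2.

+2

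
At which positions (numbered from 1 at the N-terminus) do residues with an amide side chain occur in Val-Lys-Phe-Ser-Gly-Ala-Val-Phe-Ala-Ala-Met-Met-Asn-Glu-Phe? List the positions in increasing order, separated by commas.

Asparagine (N) and glutamine (Q) have uncharged amide side chains.
Matching residues: Asn13.

13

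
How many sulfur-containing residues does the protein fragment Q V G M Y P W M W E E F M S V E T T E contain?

Only Cys (C) and Met (M) have a sulfur atom in the side chain.
Matching residues: M4, M8, M13.

3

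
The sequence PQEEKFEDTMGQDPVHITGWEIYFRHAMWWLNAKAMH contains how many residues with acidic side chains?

6

Only D (aspartate) and E (glutamate) carry a side-chain carboxylic acid.
Matching residues: E3, E4, E7, D8, D13, E21.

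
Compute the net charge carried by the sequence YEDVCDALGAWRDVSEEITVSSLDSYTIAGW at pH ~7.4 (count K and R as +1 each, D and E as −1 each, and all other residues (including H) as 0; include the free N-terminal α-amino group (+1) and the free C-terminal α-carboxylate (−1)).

Positive (K, R): R12 → +1.
Negative (D, E): E2, D3, D6, D13, E16, E17, D24 → −7.
The N-terminus (+1) and C-terminus (−1) cancel.
Net charge = (+1) + (−7) = −6.

-6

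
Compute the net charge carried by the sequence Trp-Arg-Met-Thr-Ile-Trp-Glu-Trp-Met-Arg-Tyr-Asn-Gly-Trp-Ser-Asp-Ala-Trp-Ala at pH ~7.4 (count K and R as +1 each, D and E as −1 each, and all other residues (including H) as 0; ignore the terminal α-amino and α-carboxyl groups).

Positive (K, R): Arg2, Arg10 → +2.
Negative (D, E): Glu7, Asp16 → −2.
Net charge = (+2) + (−2) = 0.

0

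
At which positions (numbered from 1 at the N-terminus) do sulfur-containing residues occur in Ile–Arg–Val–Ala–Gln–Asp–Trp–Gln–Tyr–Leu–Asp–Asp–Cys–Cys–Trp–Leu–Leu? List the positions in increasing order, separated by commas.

The sulfur-bearing residues are cysteine (–SH) and methionine (–S–CH₃).
Matching residues: Cys13, Cys14.

13, 14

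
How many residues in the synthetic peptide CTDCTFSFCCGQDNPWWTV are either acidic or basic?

2

Acidic: D, E. Basic: H, K, R.
Acidic residues here: D3, D13 (2).
Basic residues here: none (0).
The two groups share no amino acid, so total = 2 + 0 = 2.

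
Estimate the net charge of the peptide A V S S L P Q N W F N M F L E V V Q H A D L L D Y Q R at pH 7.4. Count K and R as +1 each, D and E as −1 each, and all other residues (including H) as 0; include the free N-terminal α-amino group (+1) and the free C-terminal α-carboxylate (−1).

Positive (K, R): R27 → +1.
Negative (D, E): E15, D21, D24 → −3.
The N-terminus (+1) and C-terminus (−1) cancel.
Net charge = (+1) + (−3) = −2.

-2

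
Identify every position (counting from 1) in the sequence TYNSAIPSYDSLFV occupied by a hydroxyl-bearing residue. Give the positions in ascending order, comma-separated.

1, 2, 4, 8, 9, 11

S, T, and Y are the three residues with a side-chain hydroxyl.
Matching residues: T1, Y2, S4, S8, Y9, S11.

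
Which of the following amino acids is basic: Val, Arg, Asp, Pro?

K, R, and H are the three residues with basic side chains (ε-amine, guanidinium, and imidazole respectively).
Of the listed options, only Arg belongs to this group.

Arg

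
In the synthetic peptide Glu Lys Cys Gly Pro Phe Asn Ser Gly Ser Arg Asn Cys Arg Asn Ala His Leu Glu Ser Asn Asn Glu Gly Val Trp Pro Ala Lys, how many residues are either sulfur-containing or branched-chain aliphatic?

Sulfur-containing: C, M. Branched-chain aliphatic: I, L, V.
Sulfur-containing residues here: Cys3, Cys13 (2).
Branched-chain aliphatic residues here: Leu18, Val25 (2).
The two groups share no amino acid, so total = 2 + 2 = 4.

4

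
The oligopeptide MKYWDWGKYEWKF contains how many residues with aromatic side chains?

Phenylalanine (F), tryptophan (W), and tyrosine (Y) have aromatic ring side chains.
Matching residues: Y3, W4, W6, Y9, W11, F13.

6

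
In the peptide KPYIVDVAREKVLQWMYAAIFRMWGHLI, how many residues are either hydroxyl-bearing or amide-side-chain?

Hydroxyl-bearing: S, T, Y. Amide-side-chain: N, Q.
Hydroxyl-bearing residues here: Y3, Y17 (2).
Amide-side-chain residues here: Q14 (1).
The two groups share no amino acid, so total = 2 + 1 = 3.

3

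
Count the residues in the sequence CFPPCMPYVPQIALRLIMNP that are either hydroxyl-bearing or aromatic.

2

Hydroxyl-bearing: S, T, Y. Aromatic: F, W, Y.
Hydroxyl-bearing residues here: Y8 (1).
Aromatic residues here: F2, Y8 (2).
Y is in both groups, so the 1 Y residue must not be double-counted.
Total = 1 + 2 − 1 = 2.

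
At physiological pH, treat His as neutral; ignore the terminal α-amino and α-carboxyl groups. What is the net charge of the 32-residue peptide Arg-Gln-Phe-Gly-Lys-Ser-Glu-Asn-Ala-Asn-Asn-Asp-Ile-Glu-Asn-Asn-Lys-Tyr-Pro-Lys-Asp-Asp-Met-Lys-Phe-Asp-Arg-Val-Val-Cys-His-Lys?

At pH ~7.4 the Lys and Arg side chains are protonated (+1), the Asp and Glu side chains are deprotonated (−1), and with His taken as neutral all other side chains carry no charge.
Positive (K, R): Arg1, Lys5, Lys17, Lys20, Lys24, Arg27, Lys32 → +7.
Negative (D, E): Glu7, Asp12, Glu14, Asp21, Asp22, Asp26 → −6.
Net charge = (+7) + (−6) = +1.

+1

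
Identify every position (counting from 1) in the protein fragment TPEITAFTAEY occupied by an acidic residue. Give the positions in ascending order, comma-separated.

Aspartate (D) and glutamate (E) have carboxylic-acid side chains and are the acidic amino acids.
Matching residues: E3, E10.

3, 10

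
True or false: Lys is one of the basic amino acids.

True

K, R, and H are the three residues with basic side chains (ε-amine, guanidinium, and imidazole respectively).
Lysine is in this group.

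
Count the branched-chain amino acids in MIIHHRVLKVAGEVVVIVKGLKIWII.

Valine (V), leucine (L), and isoleucine (I) are the branched-chain amino acids.
Matching residues: I2, I3, V7, L8, V10, V14, V15, V16, I17, V18, L21, I23, I25, I26.

14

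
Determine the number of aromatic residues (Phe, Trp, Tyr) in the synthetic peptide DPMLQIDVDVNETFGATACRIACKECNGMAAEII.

Matching residues: F14.

1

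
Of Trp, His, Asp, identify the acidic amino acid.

Asp

Aspartate (D) and glutamate (E) have carboxylic-acid side chains and are the acidic amino acids.
Of the listed options, only Asp belongs to this group.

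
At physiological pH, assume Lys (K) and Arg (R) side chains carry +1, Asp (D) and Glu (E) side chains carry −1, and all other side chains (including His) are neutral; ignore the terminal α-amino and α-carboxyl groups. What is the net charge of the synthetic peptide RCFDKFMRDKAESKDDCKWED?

Positive (K, R): R1, K5, R8, K10, K14, K18 → +6.
Negative (D, E): D4, D9, E12, D15, D16, E20, D21 → −7.
Net charge = (+6) + (−7) = −1.

-1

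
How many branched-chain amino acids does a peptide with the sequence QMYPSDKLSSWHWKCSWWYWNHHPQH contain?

Valine (V), leucine (L), and isoleucine (I) are the branched-chain amino acids.
Matching residues: L8.

1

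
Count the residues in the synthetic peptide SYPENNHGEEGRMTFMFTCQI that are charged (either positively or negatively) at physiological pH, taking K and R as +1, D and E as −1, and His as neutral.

Charged side chains at pH ~7.4: K, R (positive); D, E (negative).
Matching residues: E4, E9, E10, R12.

4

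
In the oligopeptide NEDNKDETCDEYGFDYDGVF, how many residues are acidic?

Aspartate (D) and glutamate (E) have carboxylic-acid side chains and are the acidic amino acids.
Matching residues: E2, D3, D6, E7, D10, E11, D15, D17.

8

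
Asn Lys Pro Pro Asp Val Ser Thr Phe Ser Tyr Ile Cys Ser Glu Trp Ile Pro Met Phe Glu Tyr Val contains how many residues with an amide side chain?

1

The amide-side-chain residues are Asn (N) and Gln (Q).
Matching residues: Asn1.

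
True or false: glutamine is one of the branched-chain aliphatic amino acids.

The BCAAs are Val, Leu, and Ile — aliphatic side chains with a branch point.
Glutamine is not in this group.

False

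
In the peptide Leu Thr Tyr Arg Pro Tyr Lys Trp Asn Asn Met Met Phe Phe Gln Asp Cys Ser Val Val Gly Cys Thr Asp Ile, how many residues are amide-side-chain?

3

The amide-side-chain residues are Asn (N) and Gln (Q).
Matching residues: Asn9, Asn10, Gln15.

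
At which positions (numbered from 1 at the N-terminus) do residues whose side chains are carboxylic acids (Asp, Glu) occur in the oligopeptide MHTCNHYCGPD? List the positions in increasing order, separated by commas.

11

Matching residues: D11.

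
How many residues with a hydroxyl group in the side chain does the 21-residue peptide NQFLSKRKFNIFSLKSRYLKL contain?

4

S, T, and Y are the three residues with a side-chain hydroxyl.
Matching residues: S5, S13, S16, Y18.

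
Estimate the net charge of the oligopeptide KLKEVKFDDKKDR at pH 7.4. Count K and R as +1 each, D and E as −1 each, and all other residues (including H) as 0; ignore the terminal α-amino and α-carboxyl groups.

+2

Positive (K, R): K1, K3, K6, K10, K11, R13 → +6.
Negative (D, E): E4, D8, D9, D12 → −4.
Net charge = (+6) + (−4) = +2.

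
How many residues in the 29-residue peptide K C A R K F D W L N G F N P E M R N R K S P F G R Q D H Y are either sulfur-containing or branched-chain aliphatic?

3

Sulfur-containing: C, M. Branched-chain aliphatic: I, L, V.
Sulfur-containing residues here: C2, M16 (2).
Branched-chain aliphatic residues here: L9 (1).
The two groups share no amino acid, so total = 2 + 1 = 3.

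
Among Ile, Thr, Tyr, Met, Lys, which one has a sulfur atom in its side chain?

The sulfur-bearing residues are cysteine (–SH) and methionine (–S–CH₃).
Of the listed options, only Met belongs to this group.

Met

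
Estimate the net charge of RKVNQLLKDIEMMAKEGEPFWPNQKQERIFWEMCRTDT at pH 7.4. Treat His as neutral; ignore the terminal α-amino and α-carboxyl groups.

0

At pH ~7.4 the Lys and Arg side chains are protonated (+1), the Asp and Glu side chains are deprotonated (−1), and with His taken as neutral all other side chains carry no charge.
Positive (K, R): R1, K2, K8, K15, K25, R28, R35 → +7.
Negative (D, E): D9, E11, E16, E18, E27, E32, D37 → −7.
Net charge = (+7) + (−7) = 0.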